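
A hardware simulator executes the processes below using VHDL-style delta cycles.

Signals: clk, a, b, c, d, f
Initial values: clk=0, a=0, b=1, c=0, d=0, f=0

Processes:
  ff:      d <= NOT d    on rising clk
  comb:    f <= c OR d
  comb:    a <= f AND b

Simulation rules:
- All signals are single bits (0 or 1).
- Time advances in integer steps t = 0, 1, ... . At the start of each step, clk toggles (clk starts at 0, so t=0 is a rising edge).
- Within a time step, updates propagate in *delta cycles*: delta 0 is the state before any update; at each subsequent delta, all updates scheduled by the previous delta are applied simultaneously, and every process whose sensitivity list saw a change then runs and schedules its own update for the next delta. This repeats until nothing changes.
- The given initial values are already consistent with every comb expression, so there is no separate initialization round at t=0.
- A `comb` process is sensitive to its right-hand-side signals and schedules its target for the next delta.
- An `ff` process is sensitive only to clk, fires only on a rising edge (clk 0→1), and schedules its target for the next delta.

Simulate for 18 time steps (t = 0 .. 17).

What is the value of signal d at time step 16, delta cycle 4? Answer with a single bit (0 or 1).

1

t=0 Δ0: a=0 b=1 c=0 f=0 clk=0 d=0
  Δ1: clk:0→1
  Δ2: d:0→1
  Δ3: f:0→1
  Δ4: a:0→1
  (4Δ to stable)
t=1 Δ0: a=1 b=1 c=0 f=1 clk=1 d=1
  Δ1: clk:1→0
  (1Δ to stable)
t=2 Δ0: a=1 b=1 c=0 f=1 clk=0 d=1
  Δ1: clk:0→1
  Δ2: d:1→0
  Δ3: f:1→0
  Δ4: a:1→0
  (4Δ to stable)
t=3 Δ0: a=0 b=1 c=0 f=0 clk=1 d=0
  Δ1: clk:1→0
  (1Δ to stable)
t=4 Δ0: a=0 b=1 c=0 f=0 clk=0 d=0
  Δ1: clk:0→1
  Δ2: d:0→1
  Δ3: f:0→1
  Δ4: a:0→1
  (4Δ to stable)
t=5 Δ0: a=1 b=1 c=0 f=1 clk=1 d=1
  Δ1: clk:1→0
  (1Δ to stable)
t=6 Δ0: a=1 b=1 c=0 f=1 clk=0 d=1
  Δ1: clk:0→1
  Δ2: d:1→0
  Δ3: f:1→0
  Δ4: a:1→0
  (4Δ to stable)
t=7 Δ0: a=0 b=1 c=0 f=0 clk=1 d=0
  Δ1: clk:1→0
  (1Δ to stable)
t=8 Δ0: a=0 b=1 c=0 f=0 clk=0 d=0
  Δ1: clk:0→1
  Δ2: d:0→1
  Δ3: f:0→1
  Δ4: a:0→1
  (4Δ to stable)
t=9 Δ0: a=1 b=1 c=0 f=1 clk=1 d=1
  Δ1: clk:1→0
  (1Δ to stable)
t=10 Δ0: a=1 b=1 c=0 f=1 clk=0 d=1
  Δ1: clk:0→1
  Δ2: d:1→0
  Δ3: f:1→0
  Δ4: a:1→0
  (4Δ to stable)
t=11 Δ0: a=0 b=1 c=0 f=0 clk=1 d=0
  Δ1: clk:1→0
  (1Δ to stable)
t=12 Δ0: a=0 b=1 c=0 f=0 clk=0 d=0
  Δ1: clk:0→1
  Δ2: d:0→1
  Δ3: f:0→1
  Δ4: a:0→1
  (4Δ to stable)
t=13 Δ0: a=1 b=1 c=0 f=1 clk=1 d=1
  Δ1: clk:1→0
  (1Δ to stable)
t=14 Δ0: a=1 b=1 c=0 f=1 clk=0 d=1
  Δ1: clk:0→1
  Δ2: d:1→0
  Δ3: f:1→0
  Δ4: a:1→0
  (4Δ to stable)
t=15 Δ0: a=0 b=1 c=0 f=0 clk=1 d=0
  Δ1: clk:1→0
  (1Δ to stable)
t=16 Δ0: a=0 b=1 c=0 f=0 clk=0 d=0
  Δ1: clk:0→1
  Δ2: d:0→1
  Δ3: f:0→1
  Δ4: a:0→1
  (4Δ to stable)
t=17 Δ0: a=1 b=1 c=0 f=1 clk=1 d=1
  Δ1: clk:1→0
  (1Δ to stable)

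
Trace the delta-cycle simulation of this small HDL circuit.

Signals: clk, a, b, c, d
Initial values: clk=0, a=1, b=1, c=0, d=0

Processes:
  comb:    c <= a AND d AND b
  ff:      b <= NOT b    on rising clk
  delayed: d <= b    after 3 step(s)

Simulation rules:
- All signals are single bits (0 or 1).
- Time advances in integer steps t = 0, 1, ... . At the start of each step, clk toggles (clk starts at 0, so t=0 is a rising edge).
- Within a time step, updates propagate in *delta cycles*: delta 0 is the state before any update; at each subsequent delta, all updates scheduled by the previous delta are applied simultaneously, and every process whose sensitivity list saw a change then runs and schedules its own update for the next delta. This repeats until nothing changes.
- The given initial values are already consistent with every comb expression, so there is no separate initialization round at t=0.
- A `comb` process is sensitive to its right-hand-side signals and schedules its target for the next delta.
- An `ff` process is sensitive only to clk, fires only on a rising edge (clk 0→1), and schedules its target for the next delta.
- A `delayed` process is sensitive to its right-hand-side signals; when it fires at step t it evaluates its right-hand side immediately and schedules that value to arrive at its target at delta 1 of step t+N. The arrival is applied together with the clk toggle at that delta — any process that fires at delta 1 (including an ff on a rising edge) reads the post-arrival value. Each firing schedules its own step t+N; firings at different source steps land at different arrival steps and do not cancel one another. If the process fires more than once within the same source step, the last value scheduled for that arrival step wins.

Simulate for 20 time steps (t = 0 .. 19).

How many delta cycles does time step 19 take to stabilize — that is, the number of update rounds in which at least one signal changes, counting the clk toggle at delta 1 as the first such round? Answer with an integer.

[bits: a,clk,c,b,d]
t=0: Δ0=10010 Δ1=11010 Δ2=11000 | 2Δ
t=1: Δ0=11000 Δ1=10000 | 1Δ
t=2: Δ0=10000 Δ1=11000 Δ2=11010 | 2Δ
t=3: Δ0=11010 Δ1=10010 | 1Δ
t=4: Δ0=10010 Δ1=11010 Δ2=11000 | 2Δ
t=5: Δ0=11000 Δ1=10001 | 1Δ
t=6: Δ0=10001 Δ1=11001 Δ2=11011 Δ3=11111 | 3Δ
t=7: Δ0=11111 Δ1=10110 Δ2=10010 | 2Δ
t=8: Δ0=10010 Δ1=11010 Δ2=11000 | 2Δ
t=9: Δ0=11000 Δ1=10001 | 1Δ
t=10: Δ0=10001 Δ1=11001 Δ2=11011 Δ3=11111 | 3Δ
t=11: Δ0=11111 Δ1=10110 Δ2=10010 | 2Δ
t=12: Δ0=10010 Δ1=11010 Δ2=11000 | 2Δ
t=13: Δ0=11000 Δ1=10001 | 1Δ
t=14: Δ0=10001 Δ1=11001 Δ2=11011 Δ3=11111 | 3Δ
t=15: Δ0=11111 Δ1=10110 Δ2=10010 | 2Δ
t=16: Δ0=10010 Δ1=11010 Δ2=11000 | 2Δ
t=17: Δ0=11000 Δ1=10001 | 1Δ
t=18: Δ0=10001 Δ1=11001 Δ2=11011 Δ3=11111 | 3Δ
t=19: Δ0=11111 Δ1=10110 Δ2=10010 | 2Δ

2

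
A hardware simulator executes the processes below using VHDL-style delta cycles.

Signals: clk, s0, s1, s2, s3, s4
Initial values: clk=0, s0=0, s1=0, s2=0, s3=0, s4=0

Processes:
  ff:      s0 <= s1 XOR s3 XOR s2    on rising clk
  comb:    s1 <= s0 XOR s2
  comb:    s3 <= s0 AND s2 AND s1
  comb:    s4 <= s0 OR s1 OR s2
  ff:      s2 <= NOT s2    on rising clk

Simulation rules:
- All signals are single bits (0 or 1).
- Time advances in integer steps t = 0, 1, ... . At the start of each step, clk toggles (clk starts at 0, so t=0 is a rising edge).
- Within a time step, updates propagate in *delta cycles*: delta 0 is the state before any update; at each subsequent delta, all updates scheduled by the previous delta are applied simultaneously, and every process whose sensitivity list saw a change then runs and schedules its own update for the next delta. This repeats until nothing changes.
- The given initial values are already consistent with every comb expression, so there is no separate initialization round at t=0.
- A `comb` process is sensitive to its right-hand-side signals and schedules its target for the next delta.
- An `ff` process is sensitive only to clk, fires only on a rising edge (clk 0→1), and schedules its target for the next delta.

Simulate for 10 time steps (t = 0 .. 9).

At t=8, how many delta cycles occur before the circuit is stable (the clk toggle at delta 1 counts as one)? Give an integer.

3

t=0 Δ0: s4=0 s0=0 s2=0 s1=0 s3=0 clk=0
  Δ1: clk:0→1
  Δ2: s2:0→1
  Δ3: s4:0→1, s1:0→1
  (3Δ to stable)
t=1 Δ0: s4=1 s0=0 s2=1 s1=1 s3=0 clk=1
  Δ1: clk:1→0
  (1Δ to stable)
t=2 Δ0: s4=1 s0=0 s2=1 s1=1 s3=0 clk=0
  Δ1: clk:0→1
  Δ2: s2:1→0
  Δ3: s1:1→0
  Δ4: s4:1→0
  (4Δ to stable)
t=3 Δ0: s4=0 s0=0 s2=0 s1=0 s3=0 clk=1
  Δ1: clk:1→0
  (1Δ to stable)
t=4 Δ0: s4=0 s0=0 s2=0 s1=0 s3=0 clk=0
  Δ1: clk:0→1
  Δ2: s2:0→1
  Δ3: s4:0→1, s1:0→1
  (3Δ to stable)
t=5 Δ0: s4=1 s0=0 s2=1 s1=1 s3=0 clk=1
  Δ1: clk:1→0
  (1Δ to stable)
t=6 Δ0: s4=1 s0=0 s2=1 s1=1 s3=0 clk=0
  Δ1: clk:0→1
  Δ2: s2:1→0
  Δ3: s1:1→0
  Δ4: s4:1→0
  (4Δ to stable)
t=7 Δ0: s4=0 s0=0 s2=0 s1=0 s3=0 clk=1
  Δ1: clk:1→0
  (1Δ to stable)
t=8 Δ0: s4=0 s0=0 s2=0 s1=0 s3=0 clk=0
  Δ1: clk:0→1
  Δ2: s2:0→1
  Δ3: s4:0→1, s1:0→1
  (3Δ to stable)
t=9 Δ0: s4=1 s0=0 s2=1 s1=1 s3=0 clk=1
  Δ1: clk:1→0
  (1Δ to stable)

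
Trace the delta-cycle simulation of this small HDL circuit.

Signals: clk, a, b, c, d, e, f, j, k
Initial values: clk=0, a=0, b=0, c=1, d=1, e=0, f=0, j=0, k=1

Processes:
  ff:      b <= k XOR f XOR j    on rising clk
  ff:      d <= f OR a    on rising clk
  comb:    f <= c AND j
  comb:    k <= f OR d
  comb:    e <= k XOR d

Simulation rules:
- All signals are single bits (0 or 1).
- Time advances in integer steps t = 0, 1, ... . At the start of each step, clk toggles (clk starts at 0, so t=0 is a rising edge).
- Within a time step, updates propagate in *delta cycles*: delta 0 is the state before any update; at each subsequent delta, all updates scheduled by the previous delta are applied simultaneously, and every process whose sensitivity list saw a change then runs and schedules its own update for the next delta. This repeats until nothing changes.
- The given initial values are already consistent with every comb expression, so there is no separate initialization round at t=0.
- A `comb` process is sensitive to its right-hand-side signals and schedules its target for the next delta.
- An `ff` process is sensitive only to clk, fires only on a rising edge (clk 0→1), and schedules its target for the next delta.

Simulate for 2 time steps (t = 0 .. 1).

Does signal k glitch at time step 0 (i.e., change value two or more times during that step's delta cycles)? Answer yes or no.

no

t=0 Δ0: f=0 j=0 e=0 c=1 clk=0 a=0 d=1 k=1 b=0
  Δ1: clk:0→1
  Δ2: d:1→0, b:0→1
  Δ3: e:0→1, k:1→0
  Δ4: e:1→0
  (4Δ to stable)
t=1 Δ0: f=0 j=0 e=0 c=1 clk=1 a=0 d=0 k=0 b=1
  Δ1: clk:1→0
  (1Δ to stable)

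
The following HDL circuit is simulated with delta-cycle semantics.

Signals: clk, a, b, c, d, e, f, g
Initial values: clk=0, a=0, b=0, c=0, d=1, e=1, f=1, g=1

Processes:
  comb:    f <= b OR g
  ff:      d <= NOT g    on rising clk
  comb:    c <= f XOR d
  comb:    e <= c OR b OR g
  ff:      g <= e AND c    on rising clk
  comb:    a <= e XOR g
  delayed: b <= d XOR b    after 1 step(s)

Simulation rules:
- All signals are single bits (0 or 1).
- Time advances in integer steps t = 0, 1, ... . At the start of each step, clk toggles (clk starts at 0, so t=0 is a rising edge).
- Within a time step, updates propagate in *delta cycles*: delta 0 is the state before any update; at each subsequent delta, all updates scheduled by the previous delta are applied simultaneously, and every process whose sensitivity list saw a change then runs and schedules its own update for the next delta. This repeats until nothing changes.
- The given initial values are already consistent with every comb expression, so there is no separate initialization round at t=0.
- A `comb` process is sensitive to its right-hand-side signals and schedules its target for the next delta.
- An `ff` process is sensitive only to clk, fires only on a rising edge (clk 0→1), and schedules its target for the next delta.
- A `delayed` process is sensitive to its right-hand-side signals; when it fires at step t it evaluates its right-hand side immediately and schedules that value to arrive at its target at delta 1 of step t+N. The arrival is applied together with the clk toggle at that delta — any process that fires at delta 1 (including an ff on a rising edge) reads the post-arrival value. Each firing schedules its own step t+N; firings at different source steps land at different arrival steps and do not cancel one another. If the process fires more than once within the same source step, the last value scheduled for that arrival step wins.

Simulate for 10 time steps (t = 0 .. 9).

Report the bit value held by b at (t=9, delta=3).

1

[bits: c,f,b,g,d,clk,a,e]
t=0: Δ0=01011001 Δ1=01011101 Δ2=01000101 Δ3=10000110 Δ4=00000101 Δ5=00000110 Δ6=00000100 | 6Δ
t=1: Δ0=00000100 Δ1=00000000 | 1Δ
t=2: Δ0=00000000 Δ1=00000100 Δ2=00001100 Δ3=10001100 Δ4=10001101 Δ5=10001111 | 5Δ
t=3: Δ0=10001111 Δ1=10101011 Δ2=11101011 Δ3=01101011 | 3Δ
t=4: Δ0=01101011 Δ1=01001111 Δ2=00001110 Δ3=10001100 Δ4=10001101 Δ5=10001111 | 5Δ
t=5: Δ0=10001111 Δ1=10101011 Δ2=11101011 Δ3=01101011 | 3Δ
t=6: Δ0=01101011 Δ1=01001111 Δ2=00001110 Δ3=10001100 Δ4=10001101 Δ5=10001111 | 5Δ
t=7: Δ0=10001111 Δ1=10101011 Δ2=11101011 Δ3=01101011 | 3Δ
t=8: Δ0=01101011 Δ1=01001111 Δ2=00001110 Δ3=10001100 Δ4=10001101 Δ5=10001111 | 5Δ
t=9: Δ0=10001111 Δ1=10101011 Δ2=11101011 Δ3=01101011 | 3Δ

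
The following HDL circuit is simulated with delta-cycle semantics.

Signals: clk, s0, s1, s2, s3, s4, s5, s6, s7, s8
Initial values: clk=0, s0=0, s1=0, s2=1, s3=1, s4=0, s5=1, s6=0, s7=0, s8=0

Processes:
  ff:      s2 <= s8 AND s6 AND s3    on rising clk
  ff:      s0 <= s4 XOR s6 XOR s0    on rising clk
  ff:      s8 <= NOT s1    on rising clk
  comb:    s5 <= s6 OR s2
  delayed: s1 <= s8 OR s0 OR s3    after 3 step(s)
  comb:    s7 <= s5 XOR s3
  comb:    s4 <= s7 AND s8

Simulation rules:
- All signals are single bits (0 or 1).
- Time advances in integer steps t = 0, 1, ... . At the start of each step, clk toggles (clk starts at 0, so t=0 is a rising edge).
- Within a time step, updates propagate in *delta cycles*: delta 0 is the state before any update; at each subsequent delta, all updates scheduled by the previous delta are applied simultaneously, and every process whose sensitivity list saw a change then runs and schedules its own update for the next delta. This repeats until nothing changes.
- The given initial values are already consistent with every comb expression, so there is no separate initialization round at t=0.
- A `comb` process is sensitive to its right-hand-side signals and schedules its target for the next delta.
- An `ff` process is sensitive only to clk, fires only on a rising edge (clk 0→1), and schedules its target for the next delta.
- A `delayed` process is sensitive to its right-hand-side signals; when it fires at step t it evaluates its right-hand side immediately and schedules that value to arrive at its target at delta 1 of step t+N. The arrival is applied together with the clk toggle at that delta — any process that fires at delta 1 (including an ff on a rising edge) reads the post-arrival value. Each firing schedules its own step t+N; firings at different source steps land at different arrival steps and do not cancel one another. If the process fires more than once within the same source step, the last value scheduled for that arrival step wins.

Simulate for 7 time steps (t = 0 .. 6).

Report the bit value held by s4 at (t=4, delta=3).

t=0 Δ0: s6=0 s3=1 s0=0 s1=0 s5=1 s2=1 s4=0 s7=0 s8=0 clk=0
  Δ1: clk:0→1
  Δ2: s2:1→0, s8:0→1
  Δ3: s5:1→0
  Δ4: s7:0→1
  Δ5: s4:0→1
  (5Δ to stable)
t=1 Δ0: s6=0 s3=1 s0=0 s1=0 s5=0 s2=0 s4=1 s7=1 s8=1 clk=1
  Δ1: clk:1→0
  (1Δ to stable)
t=2 Δ0: s6=0 s3=1 s0=0 s1=0 s5=0 s2=0 s4=1 s7=1 s8=1 clk=0
  Δ1: clk:0→1
  Δ2: s0:0→1
  (2Δ to stable)
t=3 Δ0: s6=0 s3=1 s0=1 s1=0 s5=0 s2=0 s4=1 s7=1 s8=1 clk=1
  Δ1: s1:0→1, clk:1→0
  (1Δ to stable)
t=4 Δ0: s6=0 s3=1 s0=1 s1=1 s5=0 s2=0 s4=1 s7=1 s8=1 clk=0
  Δ1: clk:0→1
  Δ2: s0:1→0, s8:1→0
  Δ3: s4:1→0
  (3Δ to stable)
t=5 Δ0: s6=0 s3=1 s0=0 s1=1 s5=0 s2=0 s4=0 s7=1 s8=0 clk=1
  Δ1: clk:1→0
  (1Δ to stable)
t=6 Δ0: s6=0 s3=1 s0=0 s1=1 s5=0 s2=0 s4=0 s7=1 s8=0 clk=0
  Δ1: clk:0→1
  (1Δ to stable)

0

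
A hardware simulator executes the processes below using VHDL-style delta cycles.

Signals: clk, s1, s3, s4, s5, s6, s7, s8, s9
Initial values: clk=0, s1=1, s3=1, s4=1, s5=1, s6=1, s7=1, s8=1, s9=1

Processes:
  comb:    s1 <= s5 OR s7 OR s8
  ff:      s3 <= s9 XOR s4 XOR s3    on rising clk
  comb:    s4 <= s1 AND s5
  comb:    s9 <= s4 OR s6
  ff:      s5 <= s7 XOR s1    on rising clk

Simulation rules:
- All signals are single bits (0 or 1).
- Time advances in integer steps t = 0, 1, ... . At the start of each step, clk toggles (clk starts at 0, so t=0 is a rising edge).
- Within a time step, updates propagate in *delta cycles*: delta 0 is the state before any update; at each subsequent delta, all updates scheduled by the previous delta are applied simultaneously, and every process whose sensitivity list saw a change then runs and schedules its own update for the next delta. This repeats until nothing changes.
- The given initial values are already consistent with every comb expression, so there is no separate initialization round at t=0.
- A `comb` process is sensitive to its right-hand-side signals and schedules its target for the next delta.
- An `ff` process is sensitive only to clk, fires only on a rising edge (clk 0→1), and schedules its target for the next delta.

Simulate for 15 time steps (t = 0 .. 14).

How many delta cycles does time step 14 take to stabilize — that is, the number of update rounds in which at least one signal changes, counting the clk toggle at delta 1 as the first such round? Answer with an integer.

t=0 Δ0: s6=1 s7=1 s1=1 clk=0 s4=1 s8=1 s5=1 s3=1 s9=1
  Δ1: clk:0→1
  Δ2: s5:1→0
  Δ3: s4:1→0
  (3Δ to stable)
t=1 Δ0: s6=1 s7=1 s1=1 clk=1 s4=0 s8=1 s5=0 s3=1 s9=1
  Δ1: clk:1→0
  (1Δ to stable)
t=2 Δ0: s6=1 s7=1 s1=1 clk=0 s4=0 s8=1 s5=0 s3=1 s9=1
  Δ1: clk:0→1
  Δ2: s3:1→0
  (2Δ to stable)
t=3 Δ0: s6=1 s7=1 s1=1 clk=1 s4=0 s8=1 s5=0 s3=0 s9=1
  Δ1: clk:1→0
  (1Δ to stable)
t=4 Δ0: s6=1 s7=1 s1=1 clk=0 s4=0 s8=1 s5=0 s3=0 s9=1
  Δ1: clk:0→1
  Δ2: s3:0→1
  (2Δ to stable)
t=5 Δ0: s6=1 s7=1 s1=1 clk=1 s4=0 s8=1 s5=0 s3=1 s9=1
  Δ1: clk:1→0
  (1Δ to stable)
t=6 Δ0: s6=1 s7=1 s1=1 clk=0 s4=0 s8=1 s5=0 s3=1 s9=1
  Δ1: clk:0→1
  Δ2: s3:1→0
  (2Δ to stable)
t=7 Δ0: s6=1 s7=1 s1=1 clk=1 s4=0 s8=1 s5=0 s3=0 s9=1
  Δ1: clk:1→0
  (1Δ to stable)
t=8 Δ0: s6=1 s7=1 s1=1 clk=0 s4=0 s8=1 s5=0 s3=0 s9=1
  Δ1: clk:0→1
  Δ2: s3:0→1
  (2Δ to stable)
t=9 Δ0: s6=1 s7=1 s1=1 clk=1 s4=0 s8=1 s5=0 s3=1 s9=1
  Δ1: clk:1→0
  (1Δ to stable)
t=10 Δ0: s6=1 s7=1 s1=1 clk=0 s4=0 s8=1 s5=0 s3=1 s9=1
  Δ1: clk:0→1
  Δ2: s3:1→0
  (2Δ to stable)
t=11 Δ0: s6=1 s7=1 s1=1 clk=1 s4=0 s8=1 s5=0 s3=0 s9=1
  Δ1: clk:1→0
  (1Δ to stable)
t=12 Δ0: s6=1 s7=1 s1=1 clk=0 s4=0 s8=1 s5=0 s3=0 s9=1
  Δ1: clk:0→1
  Δ2: s3:0→1
  (2Δ to stable)
t=13 Δ0: s6=1 s7=1 s1=1 clk=1 s4=0 s8=1 s5=0 s3=1 s9=1
  Δ1: clk:1→0
  (1Δ to stable)
t=14 Δ0: s6=1 s7=1 s1=1 clk=0 s4=0 s8=1 s5=0 s3=1 s9=1
  Δ1: clk:0→1
  Δ2: s3:1→0
  (2Δ to stable)

2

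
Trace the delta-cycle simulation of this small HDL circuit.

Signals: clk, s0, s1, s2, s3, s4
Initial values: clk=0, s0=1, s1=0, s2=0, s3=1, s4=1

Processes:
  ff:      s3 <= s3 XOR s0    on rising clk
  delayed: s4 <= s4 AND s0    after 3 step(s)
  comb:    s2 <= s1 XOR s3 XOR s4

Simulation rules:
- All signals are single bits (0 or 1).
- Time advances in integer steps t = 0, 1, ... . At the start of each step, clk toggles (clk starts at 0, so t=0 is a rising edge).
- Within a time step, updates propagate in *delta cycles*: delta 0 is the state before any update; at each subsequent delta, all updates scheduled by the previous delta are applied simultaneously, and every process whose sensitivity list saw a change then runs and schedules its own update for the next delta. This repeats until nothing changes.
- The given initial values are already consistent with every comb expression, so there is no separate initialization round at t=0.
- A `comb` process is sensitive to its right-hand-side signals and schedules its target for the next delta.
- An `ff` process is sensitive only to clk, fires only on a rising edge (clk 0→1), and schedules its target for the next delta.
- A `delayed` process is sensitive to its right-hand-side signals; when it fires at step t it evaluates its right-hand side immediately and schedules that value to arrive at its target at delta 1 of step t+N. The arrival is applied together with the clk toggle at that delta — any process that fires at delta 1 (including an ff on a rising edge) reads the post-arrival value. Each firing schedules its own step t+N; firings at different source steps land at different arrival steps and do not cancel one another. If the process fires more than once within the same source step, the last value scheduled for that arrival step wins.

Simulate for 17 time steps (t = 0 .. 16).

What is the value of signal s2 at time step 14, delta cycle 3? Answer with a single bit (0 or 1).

0

t=0 Δ0: s1=0 s2=0 s4=1 clk=0 s3=1 s0=1
  Δ1: clk:0→1
  Δ2: s3:1→0
  Δ3: s2:0→1
  (3Δ to stable)
t=1 Δ0: s1=0 s2=1 s4=1 clk=1 s3=0 s0=1
  Δ1: clk:1→0
  (1Δ to stable)
t=2 Δ0: s1=0 s2=1 s4=1 clk=0 s3=0 s0=1
  Δ1: clk:0→1
  Δ2: s3:0→1
  Δ3: s2:1→0
  (3Δ to stable)
t=3 Δ0: s1=0 s2=0 s4=1 clk=1 s3=1 s0=1
  Δ1: clk:1→0
  (1Δ to stable)
t=4 Δ0: s1=0 s2=0 s4=1 clk=0 s3=1 s0=1
  Δ1: clk:0→1
  Δ2: s3:1→0
  Δ3: s2:0→1
  (3Δ to stable)
t=5 Δ0: s1=0 s2=1 s4=1 clk=1 s3=0 s0=1
  Δ1: clk:1→0
  (1Δ to stable)
t=6 Δ0: s1=0 s2=1 s4=1 clk=0 s3=0 s0=1
  Δ1: clk:0→1
  Δ2: s3:0→1
  Δ3: s2:1→0
  (3Δ to stable)
t=7 Δ0: s1=0 s2=0 s4=1 clk=1 s3=1 s0=1
  Δ1: clk:1→0
  (1Δ to stable)
t=8 Δ0: s1=0 s2=0 s4=1 clk=0 s3=1 s0=1
  Δ1: clk:0→1
  Δ2: s3:1→0
  Δ3: s2:0→1
  (3Δ to stable)
t=9 Δ0: s1=0 s2=1 s4=1 clk=1 s3=0 s0=1
  Δ1: clk:1→0
  (1Δ to stable)
t=10 Δ0: s1=0 s2=1 s4=1 clk=0 s3=0 s0=1
  Δ1: clk:0→1
  Δ2: s3:0→1
  Δ3: s2:1→0
  (3Δ to stable)
t=11 Δ0: s1=0 s2=0 s4=1 clk=1 s3=1 s0=1
  Δ1: clk:1→0
  (1Δ to stable)
t=12 Δ0: s1=0 s2=0 s4=1 clk=0 s3=1 s0=1
  Δ1: clk:0→1
  Δ2: s3:1→0
  Δ3: s2:0→1
  (3Δ to stable)
t=13 Δ0: s1=0 s2=1 s4=1 clk=1 s3=0 s0=1
  Δ1: clk:1→0
  (1Δ to stable)
t=14 Δ0: s1=0 s2=1 s4=1 clk=0 s3=0 s0=1
  Δ1: clk:0→1
  Δ2: s3:0→1
  Δ3: s2:1→0
  (3Δ to stable)
t=15 Δ0: s1=0 s2=0 s4=1 clk=1 s3=1 s0=1
  Δ1: clk:1→0
  (1Δ to stable)
t=16 Δ0: s1=0 s2=0 s4=1 clk=0 s3=1 s0=1
  Δ1: clk:0→1
  Δ2: s3:1→0
  Δ3: s2:0→1
  (3Δ to stable)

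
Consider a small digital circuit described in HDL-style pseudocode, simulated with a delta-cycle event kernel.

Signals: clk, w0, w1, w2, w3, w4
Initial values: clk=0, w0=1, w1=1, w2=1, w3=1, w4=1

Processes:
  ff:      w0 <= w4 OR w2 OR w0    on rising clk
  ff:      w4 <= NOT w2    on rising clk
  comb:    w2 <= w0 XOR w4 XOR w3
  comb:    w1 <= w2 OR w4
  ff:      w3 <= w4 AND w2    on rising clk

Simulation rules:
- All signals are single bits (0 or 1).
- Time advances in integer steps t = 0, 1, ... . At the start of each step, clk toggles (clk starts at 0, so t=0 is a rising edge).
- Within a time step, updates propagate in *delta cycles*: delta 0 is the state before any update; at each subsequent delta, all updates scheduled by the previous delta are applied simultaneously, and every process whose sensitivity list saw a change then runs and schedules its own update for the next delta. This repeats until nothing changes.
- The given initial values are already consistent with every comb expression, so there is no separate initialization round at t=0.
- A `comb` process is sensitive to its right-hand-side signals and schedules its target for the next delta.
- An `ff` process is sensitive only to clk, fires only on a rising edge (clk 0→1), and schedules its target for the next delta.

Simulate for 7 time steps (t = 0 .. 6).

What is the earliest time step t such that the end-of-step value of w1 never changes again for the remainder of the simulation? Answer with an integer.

t=0 Δ0: w3=1 w1=1 clk=0 w0=1 w4=1 w2=1
  Δ1: clk:0→1
  Δ2: w4:1→0
  Δ3: w2:1→0
  Δ4: w1:1→0
  (4Δ to stable)
t=1 Δ0: w3=1 w1=0 clk=1 w0=1 w4=0 w2=0
  Δ1: clk:1→0
  (1Δ to stable)
t=2 Δ0: w3=1 w1=0 clk=0 w0=1 w4=0 w2=0
  Δ1: clk:0→1
  Δ2: w3:1→0, w4:0→1
  Δ3: w1:0→1
  (3Δ to stable)
t=3 Δ0: w3=0 w1=1 clk=1 w0=1 w4=1 w2=0
  Δ1: clk:1→0
  (1Δ to stable)
t=4 Δ0: w3=0 w1=1 clk=0 w0=1 w4=1 w2=0
  Δ1: clk:0→1
  (1Δ to stable)
t=5 Δ0: w3=0 w1=1 clk=1 w0=1 w4=1 w2=0
  Δ1: clk:1→0
  (1Δ to stable)
t=6 Δ0: w3=0 w1=1 clk=0 w0=1 w4=1 w2=0
  Δ1: clk:0→1
  (1Δ to stable)

2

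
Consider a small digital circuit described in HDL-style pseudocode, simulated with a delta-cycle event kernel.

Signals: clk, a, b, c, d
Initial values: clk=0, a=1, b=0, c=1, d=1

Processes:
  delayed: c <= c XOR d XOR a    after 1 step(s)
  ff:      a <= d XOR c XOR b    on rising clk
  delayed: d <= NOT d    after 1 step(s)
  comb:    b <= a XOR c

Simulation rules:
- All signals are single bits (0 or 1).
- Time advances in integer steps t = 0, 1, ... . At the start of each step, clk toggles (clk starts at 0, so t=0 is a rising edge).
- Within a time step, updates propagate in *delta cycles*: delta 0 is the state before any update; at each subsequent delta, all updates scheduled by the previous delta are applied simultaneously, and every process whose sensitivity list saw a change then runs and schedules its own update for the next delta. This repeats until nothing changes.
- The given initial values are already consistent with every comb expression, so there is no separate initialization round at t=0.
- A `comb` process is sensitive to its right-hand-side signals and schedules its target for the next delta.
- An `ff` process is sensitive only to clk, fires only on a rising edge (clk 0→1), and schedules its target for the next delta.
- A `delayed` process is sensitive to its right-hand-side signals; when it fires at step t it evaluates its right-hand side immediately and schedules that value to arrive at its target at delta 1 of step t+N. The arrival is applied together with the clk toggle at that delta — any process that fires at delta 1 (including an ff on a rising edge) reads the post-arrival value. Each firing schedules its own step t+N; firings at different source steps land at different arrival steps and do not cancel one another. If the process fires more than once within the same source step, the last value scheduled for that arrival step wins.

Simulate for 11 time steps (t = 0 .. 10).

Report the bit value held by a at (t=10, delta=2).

[bits: b,clk,a,c,d]
t=0: Δ0=00111 Δ1=01111 Δ2=01011 Δ3=11011 | 3Δ
t=1: Δ0=11011 Δ1=10001 Δ2=00001 | 2Δ
t=2: Δ0=00001 Δ1=01011 Δ2=11011 | 2Δ
t=3: Δ0=11011 Δ1=10001 Δ2=00001 | 2Δ
t=4: Δ0=00001 Δ1=01011 Δ2=11011 | 2Δ
t=5: Δ0=11011 Δ1=10001 Δ2=00001 | 2Δ
t=6: Δ0=00001 Δ1=01011 Δ2=11011 | 2Δ
t=7: Δ0=11011 Δ1=10001 Δ2=00001 | 2Δ
t=8: Δ0=00001 Δ1=01011 Δ2=11011 | 2Δ
t=9: Δ0=11011 Δ1=10001 Δ2=00001 | 2Δ
t=10: Δ0=00001 Δ1=01011 Δ2=11011 | 2Δ

0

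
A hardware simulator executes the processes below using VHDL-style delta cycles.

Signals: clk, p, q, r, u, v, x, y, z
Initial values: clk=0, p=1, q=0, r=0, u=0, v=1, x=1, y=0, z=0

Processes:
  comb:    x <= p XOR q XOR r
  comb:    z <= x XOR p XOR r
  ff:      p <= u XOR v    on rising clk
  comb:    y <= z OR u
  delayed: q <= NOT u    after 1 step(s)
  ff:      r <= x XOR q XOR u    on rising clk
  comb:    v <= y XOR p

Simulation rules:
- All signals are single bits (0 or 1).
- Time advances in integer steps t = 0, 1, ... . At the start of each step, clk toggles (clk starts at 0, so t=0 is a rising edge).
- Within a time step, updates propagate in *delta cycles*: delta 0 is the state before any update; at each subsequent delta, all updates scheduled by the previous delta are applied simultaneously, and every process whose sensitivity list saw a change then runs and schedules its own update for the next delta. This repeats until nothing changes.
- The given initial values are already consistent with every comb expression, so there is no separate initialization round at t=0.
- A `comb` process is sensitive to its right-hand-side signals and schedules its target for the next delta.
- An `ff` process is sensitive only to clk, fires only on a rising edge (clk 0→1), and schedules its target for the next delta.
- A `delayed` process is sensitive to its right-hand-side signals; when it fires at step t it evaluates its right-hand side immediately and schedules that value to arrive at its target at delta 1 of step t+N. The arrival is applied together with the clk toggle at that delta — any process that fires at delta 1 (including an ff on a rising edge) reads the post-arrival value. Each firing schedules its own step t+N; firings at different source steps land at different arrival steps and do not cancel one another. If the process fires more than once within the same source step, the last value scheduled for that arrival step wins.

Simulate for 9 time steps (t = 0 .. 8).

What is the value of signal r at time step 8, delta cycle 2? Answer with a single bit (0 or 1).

t0.Δ0 u=0 q=0 x=1 y=0 r=0 clk=0 z=0 p=1 v=1
t0.Δ1 u=0 q=0 x=1 y=0 r=0 clk=1 z=0 p=1 v=1
t0.Δ2 u=0 q=0 x=1 y=0 r=1 clk=1 z=0 p=1 v=1
t0.Δ3 u=0 q=0 x=0 y=0 r=1 clk=1 z=1 p=1 v=1
t0.Δ4 u=0 q=0 x=0 y=1 r=1 clk=1 z=0 p=1 v=1
t0.Δ5 u=0 q=0 x=0 y=0 r=1 clk=1 z=0 p=1 v=0
t0.Δ6 u=0 q=0 x=0 y=0 r=1 clk=1 z=0 p=1 v=1
t1.Δ0 u=0 q=0 x=0 y=0 r=1 clk=1 z=0 p=1 v=1
t1.Δ1 u=0 q=0 x=0 y=0 r=1 clk=0 z=0 p=1 v=1
t2.Δ0 u=0 q=0 x=0 y=0 r=1 clk=0 z=0 p=1 v=1
t2.Δ1 u=0 q=0 x=0 y=0 r=1 clk=1 z=0 p=1 v=1
t2.Δ2 u=0 q=0 x=0 y=0 r=0 clk=1 z=0 p=1 v=1
t2.Δ3 u=0 q=0 x=1 y=0 r=0 clk=1 z=1 p=1 v=1
t2.Δ4 u=0 q=0 x=1 y=1 r=0 clk=1 z=0 p=1 v=1
t2.Δ5 u=0 q=0 x=1 y=0 r=0 clk=1 z=0 p=1 v=0
t2.Δ6 u=0 q=0 x=1 y=0 r=0 clk=1 z=0 p=1 v=1
t3.Δ0 u=0 q=0 x=1 y=0 r=0 clk=1 z=0 p=1 v=1
t3.Δ1 u=0 q=0 x=1 y=0 r=0 clk=0 z=0 p=1 v=1
t4.Δ0 u=0 q=0 x=1 y=0 r=0 clk=0 z=0 p=1 v=1
t4.Δ1 u=0 q=0 x=1 y=0 r=0 clk=1 z=0 p=1 v=1
t4.Δ2 u=0 q=0 x=1 y=0 r=1 clk=1 z=0 p=1 v=1
t4.Δ3 u=0 q=0 x=0 y=0 r=1 clk=1 z=1 p=1 v=1
t4.Δ4 u=0 q=0 x=0 y=1 r=1 clk=1 z=0 p=1 v=1
t4.Δ5 u=0 q=0 x=0 y=0 r=1 clk=1 z=0 p=1 v=0
t4.Δ6 u=0 q=0 x=0 y=0 r=1 clk=1 z=0 p=1 v=1
t5.Δ0 u=0 q=0 x=0 y=0 r=1 clk=1 z=0 p=1 v=1
t5.Δ1 u=0 q=0 x=0 y=0 r=1 clk=0 z=0 p=1 v=1
t6.Δ0 u=0 q=0 x=0 y=0 r=1 clk=0 z=0 p=1 v=1
t6.Δ1 u=0 q=0 x=0 y=0 r=1 clk=1 z=0 p=1 v=1
t6.Δ2 u=0 q=0 x=0 y=0 r=0 clk=1 z=0 p=1 v=1
t6.Δ3 u=0 q=0 x=1 y=0 r=0 clk=1 z=1 p=1 v=1
t6.Δ4 u=0 q=0 x=1 y=1 r=0 clk=1 z=0 p=1 v=1
t6.Δ5 u=0 q=0 x=1 y=0 r=0 clk=1 z=0 p=1 v=0
t6.Δ6 u=0 q=0 x=1 y=0 r=0 clk=1 z=0 p=1 v=1
t7.Δ0 u=0 q=0 x=1 y=0 r=0 clk=1 z=0 p=1 v=1
t7.Δ1 u=0 q=0 x=1 y=0 r=0 clk=0 z=0 p=1 v=1
t8.Δ0 u=0 q=0 x=1 y=0 r=0 clk=0 z=0 p=1 v=1
t8.Δ1 u=0 q=0 x=1 y=0 r=0 clk=1 z=0 p=1 v=1
t8.Δ2 u=0 q=0 x=1 y=0 r=1 clk=1 z=0 p=1 v=1
t8.Δ3 u=0 q=0 x=0 y=0 r=1 clk=1 z=1 p=1 v=1
t8.Δ4 u=0 q=0 x=0 y=1 r=1 clk=1 z=0 p=1 v=1
t8.Δ5 u=0 q=0 x=0 y=0 r=1 clk=1 z=0 p=1 v=0
t8.Δ6 u=0 q=0 x=0 y=0 r=1 clk=1 z=0 p=1 v=1

1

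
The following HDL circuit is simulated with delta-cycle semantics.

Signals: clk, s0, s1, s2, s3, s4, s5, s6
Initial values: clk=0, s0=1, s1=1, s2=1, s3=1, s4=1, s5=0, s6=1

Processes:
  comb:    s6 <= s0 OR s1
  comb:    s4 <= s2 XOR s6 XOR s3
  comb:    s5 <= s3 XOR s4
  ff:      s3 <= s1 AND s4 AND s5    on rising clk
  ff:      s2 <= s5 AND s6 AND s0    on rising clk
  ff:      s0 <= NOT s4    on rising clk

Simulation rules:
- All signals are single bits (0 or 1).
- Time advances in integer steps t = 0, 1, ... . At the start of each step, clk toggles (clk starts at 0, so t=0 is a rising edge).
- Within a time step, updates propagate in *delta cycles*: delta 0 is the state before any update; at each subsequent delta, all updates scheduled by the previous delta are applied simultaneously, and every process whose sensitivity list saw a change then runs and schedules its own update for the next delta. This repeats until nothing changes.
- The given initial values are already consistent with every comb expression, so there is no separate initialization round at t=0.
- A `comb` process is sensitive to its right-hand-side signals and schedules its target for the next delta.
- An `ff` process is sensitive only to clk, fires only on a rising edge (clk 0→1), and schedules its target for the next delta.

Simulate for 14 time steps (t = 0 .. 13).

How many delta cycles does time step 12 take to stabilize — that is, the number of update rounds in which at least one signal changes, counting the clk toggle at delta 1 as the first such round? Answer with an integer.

t0.Δ0 clk=0 s1=1 s2=1 s0=1 s5=0 s6=1 s4=1 s3=1
t0.Δ1 clk=1 s1=1 s2=1 s0=1 s5=0 s6=1 s4=1 s3=1
t0.Δ2 clk=1 s1=1 s2=0 s0=0 s5=0 s6=1 s4=1 s3=0
t0.Δ3 clk=1 s1=1 s2=0 s0=0 s5=1 s6=1 s4=1 s3=0
t1.Δ0 clk=1 s1=1 s2=0 s0=0 s5=1 s6=1 s4=1 s3=0
t1.Δ1 clk=0 s1=1 s2=0 s0=0 s5=1 s6=1 s4=1 s3=0
t2.Δ0 clk=0 s1=1 s2=0 s0=0 s5=1 s6=1 s4=1 s3=0
t2.Δ1 clk=1 s1=1 s2=0 s0=0 s5=1 s6=1 s4=1 s3=0
t2.Δ2 clk=1 s1=1 s2=0 s0=0 s5=1 s6=1 s4=1 s3=1
t2.Δ3 clk=1 s1=1 s2=0 s0=0 s5=0 s6=1 s4=0 s3=1
t2.Δ4 clk=1 s1=1 s2=0 s0=0 s5=1 s6=1 s4=0 s3=1
t3.Δ0 clk=1 s1=1 s2=0 s0=0 s5=1 s6=1 s4=0 s3=1
t3.Δ1 clk=0 s1=1 s2=0 s0=0 s5=1 s6=1 s4=0 s3=1
t4.Δ0 clk=0 s1=1 s2=0 s0=0 s5=1 s6=1 s4=0 s3=1
t4.Δ1 clk=1 s1=1 s2=0 s0=0 s5=1 s6=1 s4=0 s3=1
t4.Δ2 clk=1 s1=1 s2=0 s0=1 s5=1 s6=1 s4=0 s3=0
t4.Δ3 clk=1 s1=1 s2=0 s0=1 s5=0 s6=1 s4=1 s3=0
t4.Δ4 clk=1 s1=1 s2=0 s0=1 s5=1 s6=1 s4=1 s3=0
t5.Δ0 clk=1 s1=1 s2=0 s0=1 s5=1 s6=1 s4=1 s3=0
t5.Δ1 clk=0 s1=1 s2=0 s0=1 s5=1 s6=1 s4=1 s3=0
t6.Δ0 clk=0 s1=1 s2=0 s0=1 s5=1 s6=1 s4=1 s3=0
t6.Δ1 clk=1 s1=1 s2=0 s0=1 s5=1 s6=1 s4=1 s3=0
t6.Δ2 clk=1 s1=1 s2=1 s0=0 s5=1 s6=1 s4=1 s3=1
t6.Δ3 clk=1 s1=1 s2=1 s0=0 s5=0 s6=1 s4=1 s3=1
t7.Δ0 clk=1 s1=1 s2=1 s0=0 s5=0 s6=1 s4=1 s3=1
t7.Δ1 clk=0 s1=1 s2=1 s0=0 s5=0 s6=1 s4=1 s3=1
t8.Δ0 clk=0 s1=1 s2=1 s0=0 s5=0 s6=1 s4=1 s3=1
t8.Δ1 clk=1 s1=1 s2=1 s0=0 s5=0 s6=1 s4=1 s3=1
t8.Δ2 clk=1 s1=1 s2=0 s0=0 s5=0 s6=1 s4=1 s3=0
t8.Δ3 clk=1 s1=1 s2=0 s0=0 s5=1 s6=1 s4=1 s3=0
t9.Δ0 clk=1 s1=1 s2=0 s0=0 s5=1 s6=1 s4=1 s3=0
t9.Δ1 clk=0 s1=1 s2=0 s0=0 s5=1 s6=1 s4=1 s3=0
t10.Δ0 clk=0 s1=1 s2=0 s0=0 s5=1 s6=1 s4=1 s3=0
t10.Δ1 clk=1 s1=1 s2=0 s0=0 s5=1 s6=1 s4=1 s3=0
t10.Δ2 clk=1 s1=1 s2=0 s0=0 s5=1 s6=1 s4=1 s3=1
t10.Δ3 clk=1 s1=1 s2=0 s0=0 s5=0 s6=1 s4=0 s3=1
t10.Δ4 clk=1 s1=1 s2=0 s0=0 s5=1 s6=1 s4=0 s3=1
t11.Δ0 clk=1 s1=1 s2=0 s0=0 s5=1 s6=1 s4=0 s3=1
t11.Δ1 clk=0 s1=1 s2=0 s0=0 s5=1 s6=1 s4=0 s3=1
t12.Δ0 clk=0 s1=1 s2=0 s0=0 s5=1 s6=1 s4=0 s3=1
t12.Δ1 clk=1 s1=1 s2=0 s0=0 s5=1 s6=1 s4=0 s3=1
t12.Δ2 clk=1 s1=1 s2=0 s0=1 s5=1 s6=1 s4=0 s3=0
t12.Δ3 clk=1 s1=1 s2=0 s0=1 s5=0 s6=1 s4=1 s3=0
t12.Δ4 clk=1 s1=1 s2=0 s0=1 s5=1 s6=1 s4=1 s3=0
t13.Δ0 clk=1 s1=1 s2=0 s0=1 s5=1 s6=1 s4=1 s3=0
t13.Δ1 clk=0 s1=1 s2=0 s0=1 s5=1 s6=1 s4=1 s3=0

4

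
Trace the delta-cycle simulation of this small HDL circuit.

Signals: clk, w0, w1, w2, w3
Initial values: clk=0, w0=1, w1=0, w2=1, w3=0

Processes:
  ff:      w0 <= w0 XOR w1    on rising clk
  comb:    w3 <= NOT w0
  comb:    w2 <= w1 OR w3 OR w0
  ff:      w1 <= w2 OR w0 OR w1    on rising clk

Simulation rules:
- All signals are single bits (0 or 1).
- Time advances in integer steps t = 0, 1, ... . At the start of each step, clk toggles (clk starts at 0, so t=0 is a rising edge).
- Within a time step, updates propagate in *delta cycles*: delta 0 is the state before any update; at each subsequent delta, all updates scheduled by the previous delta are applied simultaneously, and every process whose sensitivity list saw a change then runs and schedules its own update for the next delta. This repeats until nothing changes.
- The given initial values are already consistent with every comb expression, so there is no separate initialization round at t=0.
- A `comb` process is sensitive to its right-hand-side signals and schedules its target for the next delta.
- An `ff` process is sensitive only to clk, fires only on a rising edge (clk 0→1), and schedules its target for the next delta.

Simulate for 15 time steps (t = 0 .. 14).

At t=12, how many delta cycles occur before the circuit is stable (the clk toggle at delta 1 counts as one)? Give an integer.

t0.Δ0 w2=1 w3=0 clk=0 w1=0 w0=1
t0.Δ1 w2=1 w3=0 clk=1 w1=0 w0=1
t0.Δ2 w2=1 w3=0 clk=1 w1=1 w0=1
t1.Δ0 w2=1 w3=0 clk=1 w1=1 w0=1
t1.Δ1 w2=1 w3=0 clk=0 w1=1 w0=1
t2.Δ0 w2=1 w3=0 clk=0 w1=1 w0=1
t2.Δ1 w2=1 w3=0 clk=1 w1=1 w0=1
t2.Δ2 w2=1 w3=0 clk=1 w1=1 w0=0
t2.Δ3 w2=1 w3=1 clk=1 w1=1 w0=0
t3.Δ0 w2=1 w3=1 clk=1 w1=1 w0=0
t3.Δ1 w2=1 w3=1 clk=0 w1=1 w0=0
t4.Δ0 w2=1 w3=1 clk=0 w1=1 w0=0
t4.Δ1 w2=1 w3=1 clk=1 w1=1 w0=0
t4.Δ2 w2=1 w3=1 clk=1 w1=1 w0=1
t4.Δ3 w2=1 w3=0 clk=1 w1=1 w0=1
t5.Δ0 w2=1 w3=0 clk=1 w1=1 w0=1
t5.Δ1 w2=1 w3=0 clk=0 w1=1 w0=1
t6.Δ0 w2=1 w3=0 clk=0 w1=1 w0=1
t6.Δ1 w2=1 w3=0 clk=1 w1=1 w0=1
t6.Δ2 w2=1 w3=0 clk=1 w1=1 w0=0
t6.Δ3 w2=1 w3=1 clk=1 w1=1 w0=0
t7.Δ0 w2=1 w3=1 clk=1 w1=1 w0=0
t7.Δ1 w2=1 w3=1 clk=0 w1=1 w0=0
t8.Δ0 w2=1 w3=1 clk=0 w1=1 w0=0
t8.Δ1 w2=1 w3=1 clk=1 w1=1 w0=0
t8.Δ2 w2=1 w3=1 clk=1 w1=1 w0=1
t8.Δ3 w2=1 w3=0 clk=1 w1=1 w0=1
t9.Δ0 w2=1 w3=0 clk=1 w1=1 w0=1
t9.Δ1 w2=1 w3=0 clk=0 w1=1 w0=1
t10.Δ0 w2=1 w3=0 clk=0 w1=1 w0=1
t10.Δ1 w2=1 w3=0 clk=1 w1=1 w0=1
t10.Δ2 w2=1 w3=0 clk=1 w1=1 w0=0
t10.Δ3 w2=1 w3=1 clk=1 w1=1 w0=0
t11.Δ0 w2=1 w3=1 clk=1 w1=1 w0=0
t11.Δ1 w2=1 w3=1 clk=0 w1=1 w0=0
t12.Δ0 w2=1 w3=1 clk=0 w1=1 w0=0
t12.Δ1 w2=1 w3=1 clk=1 w1=1 w0=0
t12.Δ2 w2=1 w3=1 clk=1 w1=1 w0=1
t12.Δ3 w2=1 w3=0 clk=1 w1=1 w0=1
t13.Δ0 w2=1 w3=0 clk=1 w1=1 w0=1
t13.Δ1 w2=1 w3=0 clk=0 w1=1 w0=1
t14.Δ0 w2=1 w3=0 clk=0 w1=1 w0=1
t14.Δ1 w2=1 w3=0 clk=1 w1=1 w0=1
t14.Δ2 w2=1 w3=0 clk=1 w1=1 w0=0
t14.Δ3 w2=1 w3=1 clk=1 w1=1 w0=0

3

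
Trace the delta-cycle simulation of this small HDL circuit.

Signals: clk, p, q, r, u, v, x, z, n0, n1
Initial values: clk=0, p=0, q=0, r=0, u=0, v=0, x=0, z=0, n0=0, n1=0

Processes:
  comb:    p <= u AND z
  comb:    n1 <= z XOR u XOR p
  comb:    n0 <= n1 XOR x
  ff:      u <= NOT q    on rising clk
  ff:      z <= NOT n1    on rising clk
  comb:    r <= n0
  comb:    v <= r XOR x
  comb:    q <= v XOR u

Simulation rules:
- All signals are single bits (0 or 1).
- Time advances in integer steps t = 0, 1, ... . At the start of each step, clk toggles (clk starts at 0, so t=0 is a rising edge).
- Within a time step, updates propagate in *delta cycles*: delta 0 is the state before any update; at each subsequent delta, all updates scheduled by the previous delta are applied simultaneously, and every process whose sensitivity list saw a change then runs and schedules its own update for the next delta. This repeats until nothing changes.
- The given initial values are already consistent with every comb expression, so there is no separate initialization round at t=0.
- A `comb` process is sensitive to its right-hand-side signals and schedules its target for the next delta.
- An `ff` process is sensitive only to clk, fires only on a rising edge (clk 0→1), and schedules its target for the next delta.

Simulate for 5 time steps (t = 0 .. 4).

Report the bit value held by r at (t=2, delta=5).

0

t=0 Δ0: n0=0 p=0 z=0 n1=0 x=0 clk=0 q=0 r=0 u=0 v=0
  Δ1: clk:0→1
  Δ2: z:0→1, u:0→1
  Δ3: p:0→1, q:0→1
  Δ4: n1:0→1
  Δ5: n0:0→1
  Δ6: r:0→1
  Δ7: v:0→1
  Δ8: q:1→0
  (8Δ to stable)
t=1 Δ0: n0=1 p=1 z=1 n1=1 x=0 clk=1 q=0 r=1 u=1 v=1
  Δ1: clk:1→0
  (1Δ to stable)
t=2 Δ0: n0=1 p=1 z=1 n1=1 x=0 clk=0 q=0 r=1 u=1 v=1
  Δ1: clk:0→1
  Δ2: z:1→0
  Δ3: p:1→0, n1:1→0
  Δ4: n0:1→0, n1:0→1
  Δ5: n0:0→1, r:1→0
  Δ6: r:0→1, v:1→0
  Δ7: q:0→1, v:0→1
  Δ8: q:1→0
  (8Δ to stable)
t=3 Δ0: n0=1 p=0 z=0 n1=1 x=0 clk=1 q=0 r=1 u=1 v=1
  Δ1: clk:1→0
  (1Δ to stable)
t=4 Δ0: n0=1 p=0 z=0 n1=1 x=0 clk=0 q=0 r=1 u=1 v=1
  Δ1: clk:0→1
  (1Δ to stable)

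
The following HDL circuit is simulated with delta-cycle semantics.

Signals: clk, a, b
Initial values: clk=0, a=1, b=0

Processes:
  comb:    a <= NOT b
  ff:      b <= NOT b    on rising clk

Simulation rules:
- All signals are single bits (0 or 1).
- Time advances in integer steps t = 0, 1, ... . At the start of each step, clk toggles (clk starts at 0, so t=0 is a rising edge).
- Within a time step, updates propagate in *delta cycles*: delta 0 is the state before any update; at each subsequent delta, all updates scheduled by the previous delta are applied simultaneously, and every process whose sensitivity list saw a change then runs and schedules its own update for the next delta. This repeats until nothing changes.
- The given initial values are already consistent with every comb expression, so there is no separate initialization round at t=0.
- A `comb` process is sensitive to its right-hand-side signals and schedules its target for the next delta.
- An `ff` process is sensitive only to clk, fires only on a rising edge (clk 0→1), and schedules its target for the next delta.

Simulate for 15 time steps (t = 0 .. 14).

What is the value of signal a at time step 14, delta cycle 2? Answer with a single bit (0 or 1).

0

t0.Δ0 a=1 clk=0 b=0
t0.Δ1 a=1 clk=1 b=0
t0.Δ2 a=1 clk=1 b=1
t0.Δ3 a=0 clk=1 b=1
t1.Δ0 a=0 clk=1 b=1
t1.Δ1 a=0 clk=0 b=1
t2.Δ0 a=0 clk=0 b=1
t2.Δ1 a=0 clk=1 b=1
t2.Δ2 a=0 clk=1 b=0
t2.Δ3 a=1 clk=1 b=0
t3.Δ0 a=1 clk=1 b=0
t3.Δ1 a=1 clk=0 b=0
t4.Δ0 a=1 clk=0 b=0
t4.Δ1 a=1 clk=1 b=0
t4.Δ2 a=1 clk=1 b=1
t4.Δ3 a=0 clk=1 b=1
t5.Δ0 a=0 clk=1 b=1
t5.Δ1 a=0 clk=0 b=1
t6.Δ0 a=0 clk=0 b=1
t6.Δ1 a=0 clk=1 b=1
t6.Δ2 a=0 clk=1 b=0
t6.Δ3 a=1 clk=1 b=0
t7.Δ0 a=1 clk=1 b=0
t7.Δ1 a=1 clk=0 b=0
t8.Δ0 a=1 clk=0 b=0
t8.Δ1 a=1 clk=1 b=0
t8.Δ2 a=1 clk=1 b=1
t8.Δ3 a=0 clk=1 b=1
t9.Δ0 a=0 clk=1 b=1
t9.Δ1 a=0 clk=0 b=1
t10.Δ0 a=0 clk=0 b=1
t10.Δ1 a=0 clk=1 b=1
t10.Δ2 a=0 clk=1 b=0
t10.Δ3 a=1 clk=1 b=0
t11.Δ0 a=1 clk=1 b=0
t11.Δ1 a=1 clk=0 b=0
t12.Δ0 a=1 clk=0 b=0
t12.Δ1 a=1 clk=1 b=0
t12.Δ2 a=1 clk=1 b=1
t12.Δ3 a=0 clk=1 b=1
t13.Δ0 a=0 clk=1 b=1
t13.Δ1 a=0 clk=0 b=1
t14.Δ0 a=0 clk=0 b=1
t14.Δ1 a=0 clk=1 b=1
t14.Δ2 a=0 clk=1 b=0
t14.Δ3 a=1 clk=1 b=0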